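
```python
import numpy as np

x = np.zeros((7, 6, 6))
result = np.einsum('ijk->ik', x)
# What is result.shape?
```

(7, 6)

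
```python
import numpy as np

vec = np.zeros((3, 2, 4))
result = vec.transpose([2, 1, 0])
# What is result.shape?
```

(4, 2, 3)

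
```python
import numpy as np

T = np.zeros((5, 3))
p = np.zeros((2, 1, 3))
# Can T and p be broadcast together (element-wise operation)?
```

Yes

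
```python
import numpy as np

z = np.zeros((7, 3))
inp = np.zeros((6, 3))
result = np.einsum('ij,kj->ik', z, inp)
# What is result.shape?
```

(7, 6)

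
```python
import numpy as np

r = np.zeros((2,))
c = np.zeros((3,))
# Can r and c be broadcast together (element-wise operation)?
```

No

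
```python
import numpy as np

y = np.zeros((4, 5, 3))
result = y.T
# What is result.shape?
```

(3, 5, 4)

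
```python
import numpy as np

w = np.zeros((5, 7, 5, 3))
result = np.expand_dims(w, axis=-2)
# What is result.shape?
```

(5, 7, 5, 1, 3)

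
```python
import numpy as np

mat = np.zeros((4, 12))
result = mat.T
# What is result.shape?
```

(12, 4)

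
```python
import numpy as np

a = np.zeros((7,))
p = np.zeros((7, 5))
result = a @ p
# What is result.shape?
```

(5,)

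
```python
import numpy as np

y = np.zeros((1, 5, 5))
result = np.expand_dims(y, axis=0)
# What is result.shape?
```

(1, 1, 5, 5)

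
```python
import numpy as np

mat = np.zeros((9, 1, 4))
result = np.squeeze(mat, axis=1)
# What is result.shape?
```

(9, 4)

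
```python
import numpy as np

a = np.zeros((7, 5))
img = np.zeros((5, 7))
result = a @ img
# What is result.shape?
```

(7, 7)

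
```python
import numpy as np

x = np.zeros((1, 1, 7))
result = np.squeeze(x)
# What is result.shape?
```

(7,)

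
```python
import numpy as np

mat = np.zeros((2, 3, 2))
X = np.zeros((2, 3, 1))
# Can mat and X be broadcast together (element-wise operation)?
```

Yes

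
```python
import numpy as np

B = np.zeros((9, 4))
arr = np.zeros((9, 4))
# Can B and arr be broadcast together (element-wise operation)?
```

Yes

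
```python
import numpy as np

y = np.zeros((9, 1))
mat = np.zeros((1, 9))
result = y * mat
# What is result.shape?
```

(9, 9)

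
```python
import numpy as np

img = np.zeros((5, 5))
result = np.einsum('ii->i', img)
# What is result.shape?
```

(5,)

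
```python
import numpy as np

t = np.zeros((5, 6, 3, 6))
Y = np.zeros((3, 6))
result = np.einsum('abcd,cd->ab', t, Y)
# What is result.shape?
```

(5, 6)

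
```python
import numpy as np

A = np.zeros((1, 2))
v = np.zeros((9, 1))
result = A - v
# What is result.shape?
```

(9, 2)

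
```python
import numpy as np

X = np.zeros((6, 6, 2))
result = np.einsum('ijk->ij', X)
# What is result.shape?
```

(6, 6)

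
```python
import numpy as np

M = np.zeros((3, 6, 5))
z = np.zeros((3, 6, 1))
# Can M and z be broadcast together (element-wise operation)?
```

Yes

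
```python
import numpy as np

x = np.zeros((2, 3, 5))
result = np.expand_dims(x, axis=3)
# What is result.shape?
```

(2, 3, 5, 1)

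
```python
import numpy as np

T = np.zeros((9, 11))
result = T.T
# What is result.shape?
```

(11, 9)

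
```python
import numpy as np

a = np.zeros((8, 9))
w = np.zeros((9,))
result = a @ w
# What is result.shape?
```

(8,)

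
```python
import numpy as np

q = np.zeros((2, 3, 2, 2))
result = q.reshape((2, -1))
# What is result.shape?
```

(2, 12)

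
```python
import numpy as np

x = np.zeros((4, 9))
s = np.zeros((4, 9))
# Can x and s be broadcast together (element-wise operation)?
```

Yes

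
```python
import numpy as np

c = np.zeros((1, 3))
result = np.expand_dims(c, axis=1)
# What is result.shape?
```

(1, 1, 3)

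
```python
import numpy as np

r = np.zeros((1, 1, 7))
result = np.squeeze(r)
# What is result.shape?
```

(7,)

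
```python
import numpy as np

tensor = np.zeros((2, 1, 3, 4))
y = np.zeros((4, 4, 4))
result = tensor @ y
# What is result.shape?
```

(2, 4, 3, 4)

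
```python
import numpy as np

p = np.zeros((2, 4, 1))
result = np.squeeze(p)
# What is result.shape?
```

(2, 4)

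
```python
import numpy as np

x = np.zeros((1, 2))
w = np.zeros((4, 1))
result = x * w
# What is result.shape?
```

(4, 2)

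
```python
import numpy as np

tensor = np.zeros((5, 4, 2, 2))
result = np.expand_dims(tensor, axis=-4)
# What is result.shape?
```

(5, 1, 4, 2, 2)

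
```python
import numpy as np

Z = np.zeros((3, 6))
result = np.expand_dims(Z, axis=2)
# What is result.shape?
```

(3, 6, 1)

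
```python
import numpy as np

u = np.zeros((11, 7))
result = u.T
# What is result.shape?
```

(7, 11)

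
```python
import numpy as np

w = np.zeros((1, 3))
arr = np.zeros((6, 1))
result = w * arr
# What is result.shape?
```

(6, 3)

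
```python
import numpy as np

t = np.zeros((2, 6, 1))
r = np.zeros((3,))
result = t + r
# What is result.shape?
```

(2, 6, 3)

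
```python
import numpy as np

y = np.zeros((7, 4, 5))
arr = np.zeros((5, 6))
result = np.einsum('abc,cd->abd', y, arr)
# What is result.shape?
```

(7, 4, 6)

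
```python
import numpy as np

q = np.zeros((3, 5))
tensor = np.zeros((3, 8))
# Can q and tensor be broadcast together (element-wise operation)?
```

No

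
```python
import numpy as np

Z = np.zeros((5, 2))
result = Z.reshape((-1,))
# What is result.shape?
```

(10,)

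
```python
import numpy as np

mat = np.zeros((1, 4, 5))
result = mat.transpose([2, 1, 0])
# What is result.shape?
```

(5, 4, 1)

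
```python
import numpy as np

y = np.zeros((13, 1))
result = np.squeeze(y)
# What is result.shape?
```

(13,)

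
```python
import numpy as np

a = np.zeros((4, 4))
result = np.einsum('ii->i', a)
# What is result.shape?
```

(4,)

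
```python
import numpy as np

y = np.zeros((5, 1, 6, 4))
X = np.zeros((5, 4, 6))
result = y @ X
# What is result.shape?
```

(5, 5, 6, 6)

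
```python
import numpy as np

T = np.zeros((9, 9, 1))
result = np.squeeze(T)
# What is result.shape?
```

(9, 9)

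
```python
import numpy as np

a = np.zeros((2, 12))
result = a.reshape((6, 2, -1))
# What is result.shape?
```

(6, 2, 2)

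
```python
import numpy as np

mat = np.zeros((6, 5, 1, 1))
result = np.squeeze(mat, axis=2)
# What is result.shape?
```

(6, 5, 1)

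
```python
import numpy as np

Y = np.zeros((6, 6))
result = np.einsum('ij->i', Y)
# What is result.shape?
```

(6,)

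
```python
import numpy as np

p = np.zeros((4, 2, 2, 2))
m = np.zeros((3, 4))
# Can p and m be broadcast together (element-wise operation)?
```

No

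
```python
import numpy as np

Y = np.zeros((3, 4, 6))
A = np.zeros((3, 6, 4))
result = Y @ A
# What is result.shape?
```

(3, 4, 4)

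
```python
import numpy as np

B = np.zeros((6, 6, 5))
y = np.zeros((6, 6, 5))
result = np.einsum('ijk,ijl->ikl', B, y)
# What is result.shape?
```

(6, 5, 5)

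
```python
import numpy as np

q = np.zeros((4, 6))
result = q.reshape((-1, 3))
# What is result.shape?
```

(8, 3)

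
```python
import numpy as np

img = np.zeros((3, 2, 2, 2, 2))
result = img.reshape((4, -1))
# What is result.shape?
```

(4, 12)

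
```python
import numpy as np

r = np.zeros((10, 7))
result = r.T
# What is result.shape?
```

(7, 10)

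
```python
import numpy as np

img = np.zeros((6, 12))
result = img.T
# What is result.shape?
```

(12, 6)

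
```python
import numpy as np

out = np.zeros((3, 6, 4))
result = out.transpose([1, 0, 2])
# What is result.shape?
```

(6, 3, 4)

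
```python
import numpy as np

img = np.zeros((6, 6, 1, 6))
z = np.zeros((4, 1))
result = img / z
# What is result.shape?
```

(6, 6, 4, 6)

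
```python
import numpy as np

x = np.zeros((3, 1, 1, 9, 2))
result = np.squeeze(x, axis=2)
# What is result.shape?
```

(3, 1, 9, 2)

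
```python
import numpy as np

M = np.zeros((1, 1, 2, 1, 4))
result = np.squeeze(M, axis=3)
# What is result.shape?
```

(1, 1, 2, 4)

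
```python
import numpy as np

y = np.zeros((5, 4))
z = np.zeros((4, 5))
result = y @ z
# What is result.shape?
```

(5, 5)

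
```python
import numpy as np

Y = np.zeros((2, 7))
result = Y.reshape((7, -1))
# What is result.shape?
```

(7, 2)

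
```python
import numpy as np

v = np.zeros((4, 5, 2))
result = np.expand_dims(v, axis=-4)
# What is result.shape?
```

(1, 4, 5, 2)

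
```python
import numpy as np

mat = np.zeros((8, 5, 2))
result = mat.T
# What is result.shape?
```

(2, 5, 8)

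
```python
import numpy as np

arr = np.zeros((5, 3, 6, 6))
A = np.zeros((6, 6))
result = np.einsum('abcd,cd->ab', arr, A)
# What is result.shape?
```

(5, 3)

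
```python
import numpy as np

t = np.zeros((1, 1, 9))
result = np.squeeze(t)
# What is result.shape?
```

(9,)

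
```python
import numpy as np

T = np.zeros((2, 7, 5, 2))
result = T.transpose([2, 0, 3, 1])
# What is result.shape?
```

(5, 2, 2, 7)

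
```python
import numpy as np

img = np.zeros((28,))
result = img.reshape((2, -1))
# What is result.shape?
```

(2, 14)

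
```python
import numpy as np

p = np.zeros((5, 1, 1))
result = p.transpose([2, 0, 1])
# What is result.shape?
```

(1, 5, 1)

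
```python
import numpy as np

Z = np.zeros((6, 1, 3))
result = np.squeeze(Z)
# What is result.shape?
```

(6, 3)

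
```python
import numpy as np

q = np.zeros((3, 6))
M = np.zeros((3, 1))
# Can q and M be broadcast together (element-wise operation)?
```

Yes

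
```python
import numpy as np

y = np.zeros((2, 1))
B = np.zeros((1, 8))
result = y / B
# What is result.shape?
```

(2, 8)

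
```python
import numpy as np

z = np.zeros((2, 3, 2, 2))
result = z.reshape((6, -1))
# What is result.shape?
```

(6, 4)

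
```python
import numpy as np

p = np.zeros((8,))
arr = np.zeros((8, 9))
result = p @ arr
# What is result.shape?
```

(9,)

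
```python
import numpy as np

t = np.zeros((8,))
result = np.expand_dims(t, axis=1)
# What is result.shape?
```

(8, 1)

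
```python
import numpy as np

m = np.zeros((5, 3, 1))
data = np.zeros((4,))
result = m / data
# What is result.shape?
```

(5, 3, 4)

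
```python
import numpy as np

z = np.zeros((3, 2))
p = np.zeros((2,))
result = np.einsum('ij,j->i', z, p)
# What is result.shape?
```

(3,)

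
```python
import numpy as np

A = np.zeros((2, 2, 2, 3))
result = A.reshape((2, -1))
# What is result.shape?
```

(2, 12)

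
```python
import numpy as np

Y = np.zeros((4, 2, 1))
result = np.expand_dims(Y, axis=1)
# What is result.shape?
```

(4, 1, 2, 1)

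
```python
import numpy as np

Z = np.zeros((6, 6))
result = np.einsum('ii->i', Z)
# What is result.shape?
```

(6,)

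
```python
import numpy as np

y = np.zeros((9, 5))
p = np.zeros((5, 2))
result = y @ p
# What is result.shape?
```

(9, 2)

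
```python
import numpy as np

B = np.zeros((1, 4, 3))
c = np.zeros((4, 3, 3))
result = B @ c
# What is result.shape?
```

(4, 4, 3)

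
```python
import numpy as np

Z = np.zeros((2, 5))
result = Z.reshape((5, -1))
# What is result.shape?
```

(5, 2)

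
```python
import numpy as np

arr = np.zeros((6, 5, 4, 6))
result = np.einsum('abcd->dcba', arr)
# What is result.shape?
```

(6, 4, 5, 6)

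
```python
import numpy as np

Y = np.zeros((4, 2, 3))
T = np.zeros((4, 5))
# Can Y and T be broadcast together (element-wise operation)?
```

No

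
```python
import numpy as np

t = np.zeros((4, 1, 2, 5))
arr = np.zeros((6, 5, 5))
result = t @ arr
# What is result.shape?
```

(4, 6, 2, 5)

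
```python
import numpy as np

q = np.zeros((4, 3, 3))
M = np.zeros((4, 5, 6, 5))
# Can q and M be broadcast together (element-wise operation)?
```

No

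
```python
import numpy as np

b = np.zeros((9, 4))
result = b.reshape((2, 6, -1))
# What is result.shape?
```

(2, 6, 3)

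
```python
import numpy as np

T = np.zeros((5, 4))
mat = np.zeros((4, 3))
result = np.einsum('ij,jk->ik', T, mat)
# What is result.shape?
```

(5, 3)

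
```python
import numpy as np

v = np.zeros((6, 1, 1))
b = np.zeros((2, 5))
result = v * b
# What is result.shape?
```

(6, 2, 5)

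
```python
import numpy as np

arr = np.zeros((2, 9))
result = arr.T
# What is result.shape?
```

(9, 2)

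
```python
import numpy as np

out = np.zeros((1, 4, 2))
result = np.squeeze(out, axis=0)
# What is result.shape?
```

(4, 2)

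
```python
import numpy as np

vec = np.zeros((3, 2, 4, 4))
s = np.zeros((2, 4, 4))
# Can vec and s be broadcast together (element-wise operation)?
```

Yes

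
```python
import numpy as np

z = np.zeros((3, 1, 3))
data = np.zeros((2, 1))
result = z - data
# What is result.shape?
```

(3, 2, 3)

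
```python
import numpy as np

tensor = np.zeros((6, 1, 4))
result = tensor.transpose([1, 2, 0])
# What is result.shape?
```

(1, 4, 6)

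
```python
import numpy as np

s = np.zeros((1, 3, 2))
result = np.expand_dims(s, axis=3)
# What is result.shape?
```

(1, 3, 2, 1)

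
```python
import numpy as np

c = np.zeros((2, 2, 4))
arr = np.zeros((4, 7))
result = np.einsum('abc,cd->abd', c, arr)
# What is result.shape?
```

(2, 2, 7)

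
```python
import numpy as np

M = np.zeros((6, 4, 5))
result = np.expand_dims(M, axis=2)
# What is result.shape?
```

(6, 4, 1, 5)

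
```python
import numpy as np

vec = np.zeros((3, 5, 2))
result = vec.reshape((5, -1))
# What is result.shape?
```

(5, 6)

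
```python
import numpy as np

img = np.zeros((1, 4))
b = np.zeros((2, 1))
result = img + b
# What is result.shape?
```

(2, 4)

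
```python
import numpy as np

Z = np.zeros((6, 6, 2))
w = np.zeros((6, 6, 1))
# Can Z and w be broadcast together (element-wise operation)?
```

Yes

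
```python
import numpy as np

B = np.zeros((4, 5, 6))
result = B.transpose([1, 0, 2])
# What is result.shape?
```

(5, 4, 6)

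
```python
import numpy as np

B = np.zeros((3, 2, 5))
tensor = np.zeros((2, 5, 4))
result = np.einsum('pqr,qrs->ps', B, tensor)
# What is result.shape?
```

(3, 4)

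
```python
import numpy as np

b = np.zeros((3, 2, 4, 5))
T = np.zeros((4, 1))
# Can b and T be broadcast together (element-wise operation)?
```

Yes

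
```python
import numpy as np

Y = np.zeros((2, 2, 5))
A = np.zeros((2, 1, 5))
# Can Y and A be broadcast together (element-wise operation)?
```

Yes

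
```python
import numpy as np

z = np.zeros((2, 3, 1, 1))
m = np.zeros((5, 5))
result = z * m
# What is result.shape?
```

(2, 3, 5, 5)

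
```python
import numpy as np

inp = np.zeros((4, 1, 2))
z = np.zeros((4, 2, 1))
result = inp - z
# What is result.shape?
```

(4, 2, 2)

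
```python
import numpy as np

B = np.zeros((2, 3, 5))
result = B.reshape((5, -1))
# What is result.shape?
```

(5, 6)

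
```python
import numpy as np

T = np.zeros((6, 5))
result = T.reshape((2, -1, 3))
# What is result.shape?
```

(2, 5, 3)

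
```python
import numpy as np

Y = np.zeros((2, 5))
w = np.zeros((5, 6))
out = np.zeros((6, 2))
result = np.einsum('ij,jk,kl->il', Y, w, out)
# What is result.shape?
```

(2, 2)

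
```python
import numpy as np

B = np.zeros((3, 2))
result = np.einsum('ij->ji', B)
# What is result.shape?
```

(2, 3)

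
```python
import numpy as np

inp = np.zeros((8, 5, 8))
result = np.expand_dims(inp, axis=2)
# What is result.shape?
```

(8, 5, 1, 8)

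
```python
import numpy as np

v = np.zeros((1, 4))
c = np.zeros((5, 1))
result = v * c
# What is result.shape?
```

(5, 4)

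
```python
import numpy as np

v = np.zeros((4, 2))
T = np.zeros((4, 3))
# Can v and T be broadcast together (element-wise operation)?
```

No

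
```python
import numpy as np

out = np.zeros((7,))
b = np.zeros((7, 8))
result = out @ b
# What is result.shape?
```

(8,)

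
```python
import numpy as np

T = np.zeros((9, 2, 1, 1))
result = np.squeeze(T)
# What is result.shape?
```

(9, 2)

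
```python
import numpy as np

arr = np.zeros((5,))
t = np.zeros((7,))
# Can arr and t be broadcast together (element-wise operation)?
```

No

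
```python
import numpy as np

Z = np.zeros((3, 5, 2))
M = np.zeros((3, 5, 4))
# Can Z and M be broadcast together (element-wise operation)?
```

No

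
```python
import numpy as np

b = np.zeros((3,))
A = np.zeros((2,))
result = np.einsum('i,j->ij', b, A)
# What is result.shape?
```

(3, 2)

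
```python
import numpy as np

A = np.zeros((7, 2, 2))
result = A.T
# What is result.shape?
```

(2, 2, 7)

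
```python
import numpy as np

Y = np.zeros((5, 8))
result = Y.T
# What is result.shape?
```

(8, 5)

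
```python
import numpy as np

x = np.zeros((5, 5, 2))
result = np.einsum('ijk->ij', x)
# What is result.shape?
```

(5, 5)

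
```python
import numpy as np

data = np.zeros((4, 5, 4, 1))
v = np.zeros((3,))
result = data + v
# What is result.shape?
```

(4, 5, 4, 3)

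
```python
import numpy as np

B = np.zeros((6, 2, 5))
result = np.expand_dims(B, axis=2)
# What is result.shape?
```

(6, 2, 1, 5)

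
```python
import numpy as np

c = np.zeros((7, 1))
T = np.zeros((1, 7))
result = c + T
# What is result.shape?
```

(7, 7)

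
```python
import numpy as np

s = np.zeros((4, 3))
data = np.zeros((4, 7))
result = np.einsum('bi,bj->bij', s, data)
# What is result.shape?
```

(4, 3, 7)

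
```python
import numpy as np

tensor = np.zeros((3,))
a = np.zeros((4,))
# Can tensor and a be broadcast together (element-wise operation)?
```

No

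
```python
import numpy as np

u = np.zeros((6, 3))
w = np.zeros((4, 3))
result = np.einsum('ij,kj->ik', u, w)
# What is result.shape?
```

(6, 4)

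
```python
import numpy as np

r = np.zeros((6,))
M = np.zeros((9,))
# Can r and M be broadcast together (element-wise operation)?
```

No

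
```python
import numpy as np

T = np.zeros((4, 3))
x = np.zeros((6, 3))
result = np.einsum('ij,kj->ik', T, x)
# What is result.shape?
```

(4, 6)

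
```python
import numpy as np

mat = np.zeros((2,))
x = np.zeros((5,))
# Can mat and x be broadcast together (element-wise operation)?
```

No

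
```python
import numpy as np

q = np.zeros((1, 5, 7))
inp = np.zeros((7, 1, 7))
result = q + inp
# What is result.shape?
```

(7, 5, 7)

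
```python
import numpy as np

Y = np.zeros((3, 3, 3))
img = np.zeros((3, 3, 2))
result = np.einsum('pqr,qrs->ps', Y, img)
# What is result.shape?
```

(3, 2)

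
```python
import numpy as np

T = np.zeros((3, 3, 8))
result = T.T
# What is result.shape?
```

(8, 3, 3)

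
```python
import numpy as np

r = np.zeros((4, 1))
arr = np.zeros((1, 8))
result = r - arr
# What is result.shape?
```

(4, 8)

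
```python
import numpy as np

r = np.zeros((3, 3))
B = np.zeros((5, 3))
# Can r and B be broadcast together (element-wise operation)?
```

No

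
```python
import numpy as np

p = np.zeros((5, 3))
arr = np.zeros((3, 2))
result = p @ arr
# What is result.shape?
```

(5, 2)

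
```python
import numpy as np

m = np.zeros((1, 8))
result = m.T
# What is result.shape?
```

(8, 1)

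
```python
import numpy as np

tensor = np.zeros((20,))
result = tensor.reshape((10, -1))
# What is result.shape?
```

(10, 2)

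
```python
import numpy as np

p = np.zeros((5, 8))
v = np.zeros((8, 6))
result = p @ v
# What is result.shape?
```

(5, 6)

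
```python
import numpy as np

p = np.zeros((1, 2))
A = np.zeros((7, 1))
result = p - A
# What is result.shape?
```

(7, 2)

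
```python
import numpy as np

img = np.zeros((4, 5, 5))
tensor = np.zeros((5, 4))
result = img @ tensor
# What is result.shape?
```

(4, 5, 4)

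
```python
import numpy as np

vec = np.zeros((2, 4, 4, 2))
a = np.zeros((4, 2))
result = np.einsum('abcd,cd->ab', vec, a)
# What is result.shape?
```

(2, 4)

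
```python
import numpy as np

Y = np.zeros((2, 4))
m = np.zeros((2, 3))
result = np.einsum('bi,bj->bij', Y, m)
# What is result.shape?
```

(2, 4, 3)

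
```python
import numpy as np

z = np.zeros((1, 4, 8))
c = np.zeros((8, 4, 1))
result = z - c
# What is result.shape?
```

(8, 4, 8)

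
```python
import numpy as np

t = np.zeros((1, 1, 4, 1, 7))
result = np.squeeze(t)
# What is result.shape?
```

(4, 7)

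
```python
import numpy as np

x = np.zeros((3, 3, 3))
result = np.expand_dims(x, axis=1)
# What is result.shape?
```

(3, 1, 3, 3)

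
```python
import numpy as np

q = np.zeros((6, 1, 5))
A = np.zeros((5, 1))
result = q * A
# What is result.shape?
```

(6, 5, 5)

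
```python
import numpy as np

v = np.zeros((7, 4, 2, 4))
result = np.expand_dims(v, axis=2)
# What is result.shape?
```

(7, 4, 1, 2, 4)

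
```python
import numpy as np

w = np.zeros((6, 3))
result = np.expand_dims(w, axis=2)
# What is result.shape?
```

(6, 3, 1)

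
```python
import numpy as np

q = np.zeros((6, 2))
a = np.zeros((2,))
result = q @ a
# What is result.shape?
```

(6,)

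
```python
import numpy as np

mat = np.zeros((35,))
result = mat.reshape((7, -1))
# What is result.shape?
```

(7, 5)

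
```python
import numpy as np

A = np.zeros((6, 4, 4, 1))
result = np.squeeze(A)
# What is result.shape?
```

(6, 4, 4)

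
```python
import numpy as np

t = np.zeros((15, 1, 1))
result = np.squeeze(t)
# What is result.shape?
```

(15,)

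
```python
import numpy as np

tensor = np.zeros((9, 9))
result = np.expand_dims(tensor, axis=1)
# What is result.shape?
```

(9, 1, 9)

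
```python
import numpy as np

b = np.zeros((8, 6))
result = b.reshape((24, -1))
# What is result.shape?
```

(24, 2)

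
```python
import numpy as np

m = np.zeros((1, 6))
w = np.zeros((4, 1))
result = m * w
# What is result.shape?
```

(4, 6)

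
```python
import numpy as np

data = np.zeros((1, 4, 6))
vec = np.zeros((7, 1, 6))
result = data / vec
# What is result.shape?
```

(7, 4, 6)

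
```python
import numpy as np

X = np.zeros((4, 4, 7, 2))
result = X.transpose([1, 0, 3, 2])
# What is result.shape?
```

(4, 4, 2, 7)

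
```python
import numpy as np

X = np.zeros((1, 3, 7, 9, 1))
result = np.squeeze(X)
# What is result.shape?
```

(3, 7, 9)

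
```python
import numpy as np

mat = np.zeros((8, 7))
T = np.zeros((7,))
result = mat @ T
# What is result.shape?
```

(8,)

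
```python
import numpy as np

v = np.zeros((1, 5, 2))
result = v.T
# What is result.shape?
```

(2, 5, 1)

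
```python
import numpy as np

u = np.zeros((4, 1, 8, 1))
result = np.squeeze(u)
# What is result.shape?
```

(4, 8)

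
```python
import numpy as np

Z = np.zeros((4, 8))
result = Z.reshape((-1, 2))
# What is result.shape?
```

(16, 2)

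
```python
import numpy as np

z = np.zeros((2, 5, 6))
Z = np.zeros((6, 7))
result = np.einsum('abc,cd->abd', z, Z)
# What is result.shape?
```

(2, 5, 7)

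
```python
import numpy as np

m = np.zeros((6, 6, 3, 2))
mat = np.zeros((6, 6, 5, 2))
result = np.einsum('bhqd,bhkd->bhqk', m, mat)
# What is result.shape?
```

(6, 6, 3, 5)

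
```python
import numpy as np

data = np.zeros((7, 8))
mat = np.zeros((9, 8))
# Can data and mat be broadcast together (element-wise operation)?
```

No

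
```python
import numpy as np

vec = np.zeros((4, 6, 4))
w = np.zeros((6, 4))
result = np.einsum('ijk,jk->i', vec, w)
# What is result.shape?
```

(4,)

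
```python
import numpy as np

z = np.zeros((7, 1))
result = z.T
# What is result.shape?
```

(1, 7)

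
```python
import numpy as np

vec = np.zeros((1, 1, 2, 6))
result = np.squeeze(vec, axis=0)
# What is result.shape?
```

(1, 2, 6)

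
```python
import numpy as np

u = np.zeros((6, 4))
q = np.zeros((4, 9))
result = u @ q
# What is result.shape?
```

(6, 9)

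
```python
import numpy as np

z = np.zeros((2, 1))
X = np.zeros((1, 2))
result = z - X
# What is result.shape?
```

(2, 2)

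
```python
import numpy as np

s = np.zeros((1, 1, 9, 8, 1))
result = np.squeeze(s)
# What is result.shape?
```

(9, 8)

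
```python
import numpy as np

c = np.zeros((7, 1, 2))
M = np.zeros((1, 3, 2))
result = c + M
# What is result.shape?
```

(7, 3, 2)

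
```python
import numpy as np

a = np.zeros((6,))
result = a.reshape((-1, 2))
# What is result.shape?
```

(3, 2)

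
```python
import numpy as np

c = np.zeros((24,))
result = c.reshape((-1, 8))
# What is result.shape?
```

(3, 8)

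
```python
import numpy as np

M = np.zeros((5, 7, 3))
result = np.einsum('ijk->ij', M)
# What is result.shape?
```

(5, 7)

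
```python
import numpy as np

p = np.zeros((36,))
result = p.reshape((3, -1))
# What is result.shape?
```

(3, 12)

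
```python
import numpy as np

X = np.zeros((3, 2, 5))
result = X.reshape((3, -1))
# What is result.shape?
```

(3, 10)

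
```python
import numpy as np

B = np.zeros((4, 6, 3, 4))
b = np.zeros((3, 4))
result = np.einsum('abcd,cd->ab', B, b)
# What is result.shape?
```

(4, 6)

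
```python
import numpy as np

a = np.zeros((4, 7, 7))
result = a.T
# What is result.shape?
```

(7, 7, 4)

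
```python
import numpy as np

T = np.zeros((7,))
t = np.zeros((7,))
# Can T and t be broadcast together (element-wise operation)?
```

Yes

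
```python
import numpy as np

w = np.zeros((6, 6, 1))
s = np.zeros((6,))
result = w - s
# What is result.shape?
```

(6, 6, 6)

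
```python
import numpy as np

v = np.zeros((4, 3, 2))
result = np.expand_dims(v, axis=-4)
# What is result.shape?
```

(1, 4, 3, 2)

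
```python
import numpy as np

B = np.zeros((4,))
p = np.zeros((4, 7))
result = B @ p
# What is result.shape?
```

(7,)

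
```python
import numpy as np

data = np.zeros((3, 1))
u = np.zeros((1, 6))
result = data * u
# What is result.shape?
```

(3, 6)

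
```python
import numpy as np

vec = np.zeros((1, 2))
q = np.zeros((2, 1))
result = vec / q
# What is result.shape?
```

(2, 2)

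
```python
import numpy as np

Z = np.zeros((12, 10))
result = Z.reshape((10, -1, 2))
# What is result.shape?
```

(10, 6, 2)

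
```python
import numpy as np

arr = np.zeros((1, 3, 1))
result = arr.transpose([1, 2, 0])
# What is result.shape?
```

(3, 1, 1)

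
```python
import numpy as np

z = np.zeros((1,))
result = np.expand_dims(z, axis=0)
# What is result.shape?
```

(1, 1)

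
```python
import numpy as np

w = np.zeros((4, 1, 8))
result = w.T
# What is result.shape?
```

(8, 1, 4)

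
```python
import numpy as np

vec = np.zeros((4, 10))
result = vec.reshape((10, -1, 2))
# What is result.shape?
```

(10, 2, 2)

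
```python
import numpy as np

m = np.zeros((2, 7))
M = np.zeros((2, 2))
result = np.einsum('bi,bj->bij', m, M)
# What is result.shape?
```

(2, 7, 2)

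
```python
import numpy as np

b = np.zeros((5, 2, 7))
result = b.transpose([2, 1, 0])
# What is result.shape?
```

(7, 2, 5)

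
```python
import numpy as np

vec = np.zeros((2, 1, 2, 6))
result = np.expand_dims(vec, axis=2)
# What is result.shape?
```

(2, 1, 1, 2, 6)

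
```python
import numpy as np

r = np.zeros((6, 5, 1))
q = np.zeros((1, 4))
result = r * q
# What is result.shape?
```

(6, 5, 4)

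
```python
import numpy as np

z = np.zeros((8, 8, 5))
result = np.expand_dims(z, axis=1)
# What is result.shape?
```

(8, 1, 8, 5)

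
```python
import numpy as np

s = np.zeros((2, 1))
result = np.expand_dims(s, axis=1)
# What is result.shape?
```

(2, 1, 1)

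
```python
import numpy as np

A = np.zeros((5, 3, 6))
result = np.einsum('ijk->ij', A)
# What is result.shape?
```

(5, 3)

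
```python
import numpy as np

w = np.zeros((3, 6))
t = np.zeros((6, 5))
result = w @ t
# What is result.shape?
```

(3, 5)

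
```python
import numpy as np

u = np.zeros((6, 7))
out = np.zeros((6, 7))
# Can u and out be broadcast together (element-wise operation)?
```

Yes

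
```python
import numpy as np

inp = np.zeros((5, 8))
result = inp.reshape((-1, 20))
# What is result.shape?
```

(2, 20)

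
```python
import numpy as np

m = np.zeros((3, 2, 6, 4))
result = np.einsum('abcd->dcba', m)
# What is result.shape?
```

(4, 6, 2, 3)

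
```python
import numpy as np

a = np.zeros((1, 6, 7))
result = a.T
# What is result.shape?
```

(7, 6, 1)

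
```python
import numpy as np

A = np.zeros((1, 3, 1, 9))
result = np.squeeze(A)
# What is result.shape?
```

(3, 9)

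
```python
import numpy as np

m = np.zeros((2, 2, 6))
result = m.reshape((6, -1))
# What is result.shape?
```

(6, 4)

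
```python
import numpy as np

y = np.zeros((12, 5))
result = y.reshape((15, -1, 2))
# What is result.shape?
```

(15, 2, 2)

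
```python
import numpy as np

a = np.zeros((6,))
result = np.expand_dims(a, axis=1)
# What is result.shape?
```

(6, 1)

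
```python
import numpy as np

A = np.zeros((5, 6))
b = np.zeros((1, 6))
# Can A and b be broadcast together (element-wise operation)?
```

Yes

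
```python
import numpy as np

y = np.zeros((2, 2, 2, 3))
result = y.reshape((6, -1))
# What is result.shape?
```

(6, 4)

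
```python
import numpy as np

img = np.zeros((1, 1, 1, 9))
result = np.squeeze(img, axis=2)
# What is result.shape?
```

(1, 1, 9)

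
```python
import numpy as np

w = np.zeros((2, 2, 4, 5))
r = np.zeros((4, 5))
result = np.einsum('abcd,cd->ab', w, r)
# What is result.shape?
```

(2, 2)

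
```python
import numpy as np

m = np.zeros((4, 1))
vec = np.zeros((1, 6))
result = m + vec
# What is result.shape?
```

(4, 6)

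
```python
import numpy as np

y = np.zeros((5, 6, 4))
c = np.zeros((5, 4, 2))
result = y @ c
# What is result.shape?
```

(5, 6, 2)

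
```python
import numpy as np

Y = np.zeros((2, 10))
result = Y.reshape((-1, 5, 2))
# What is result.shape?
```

(2, 5, 2)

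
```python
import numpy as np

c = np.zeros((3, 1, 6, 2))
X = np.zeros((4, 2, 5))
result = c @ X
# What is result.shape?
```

(3, 4, 6, 5)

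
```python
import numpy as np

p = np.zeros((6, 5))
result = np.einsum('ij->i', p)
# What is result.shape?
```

(6,)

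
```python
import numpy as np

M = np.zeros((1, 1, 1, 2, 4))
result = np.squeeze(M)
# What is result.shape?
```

(2, 4)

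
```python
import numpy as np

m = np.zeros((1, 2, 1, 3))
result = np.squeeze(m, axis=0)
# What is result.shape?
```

(2, 1, 3)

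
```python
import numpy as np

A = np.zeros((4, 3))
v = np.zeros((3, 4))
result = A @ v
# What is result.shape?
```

(4, 4)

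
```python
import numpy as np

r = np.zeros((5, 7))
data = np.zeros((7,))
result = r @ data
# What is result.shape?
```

(5,)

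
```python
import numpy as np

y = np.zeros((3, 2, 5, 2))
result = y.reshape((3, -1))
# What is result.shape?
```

(3, 20)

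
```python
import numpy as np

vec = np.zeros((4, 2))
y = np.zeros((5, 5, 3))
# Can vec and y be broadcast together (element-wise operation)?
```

No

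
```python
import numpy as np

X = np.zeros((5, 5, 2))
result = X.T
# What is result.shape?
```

(2, 5, 5)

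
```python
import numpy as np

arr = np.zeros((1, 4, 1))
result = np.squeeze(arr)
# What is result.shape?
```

(4,)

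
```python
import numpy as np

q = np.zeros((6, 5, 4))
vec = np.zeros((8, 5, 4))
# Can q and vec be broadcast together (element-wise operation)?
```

No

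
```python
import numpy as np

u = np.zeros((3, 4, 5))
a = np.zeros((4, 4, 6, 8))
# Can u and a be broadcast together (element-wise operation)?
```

No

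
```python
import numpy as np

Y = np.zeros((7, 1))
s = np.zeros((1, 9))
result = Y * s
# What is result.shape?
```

(7, 9)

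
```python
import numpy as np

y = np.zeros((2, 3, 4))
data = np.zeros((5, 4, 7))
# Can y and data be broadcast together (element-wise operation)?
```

No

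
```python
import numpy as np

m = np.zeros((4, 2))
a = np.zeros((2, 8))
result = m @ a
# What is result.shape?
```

(4, 8)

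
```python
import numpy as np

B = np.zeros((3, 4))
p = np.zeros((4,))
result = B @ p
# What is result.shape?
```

(3,)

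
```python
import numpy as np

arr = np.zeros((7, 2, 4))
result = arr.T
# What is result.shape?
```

(4, 2, 7)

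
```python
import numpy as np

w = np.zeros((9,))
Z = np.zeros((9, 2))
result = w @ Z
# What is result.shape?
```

(2,)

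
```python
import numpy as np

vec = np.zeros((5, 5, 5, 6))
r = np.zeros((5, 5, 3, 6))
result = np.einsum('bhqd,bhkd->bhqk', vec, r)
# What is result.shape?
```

(5, 5, 5, 3)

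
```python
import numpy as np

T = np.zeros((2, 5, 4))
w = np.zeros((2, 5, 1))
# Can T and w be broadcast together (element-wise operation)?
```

Yes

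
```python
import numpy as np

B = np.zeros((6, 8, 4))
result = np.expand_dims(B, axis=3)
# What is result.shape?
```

(6, 8, 4, 1)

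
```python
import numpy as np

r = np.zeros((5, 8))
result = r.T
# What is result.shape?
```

(8, 5)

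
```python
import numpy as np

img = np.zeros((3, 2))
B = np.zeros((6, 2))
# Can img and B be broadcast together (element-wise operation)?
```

No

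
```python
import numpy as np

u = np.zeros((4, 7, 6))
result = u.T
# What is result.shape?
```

(6, 7, 4)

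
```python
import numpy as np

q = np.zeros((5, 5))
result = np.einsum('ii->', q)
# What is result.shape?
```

()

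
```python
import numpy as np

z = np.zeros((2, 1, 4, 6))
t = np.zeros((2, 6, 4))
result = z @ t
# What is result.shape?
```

(2, 2, 4, 4)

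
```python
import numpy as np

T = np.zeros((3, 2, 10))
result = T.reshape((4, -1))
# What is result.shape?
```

(4, 15)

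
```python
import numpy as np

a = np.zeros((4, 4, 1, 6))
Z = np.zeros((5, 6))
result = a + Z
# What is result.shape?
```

(4, 4, 5, 6)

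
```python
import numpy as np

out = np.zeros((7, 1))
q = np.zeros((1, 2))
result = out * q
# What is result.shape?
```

(7, 2)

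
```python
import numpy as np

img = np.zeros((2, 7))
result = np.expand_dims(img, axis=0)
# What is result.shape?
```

(1, 2, 7)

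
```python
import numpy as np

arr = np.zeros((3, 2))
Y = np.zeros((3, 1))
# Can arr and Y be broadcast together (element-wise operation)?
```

Yes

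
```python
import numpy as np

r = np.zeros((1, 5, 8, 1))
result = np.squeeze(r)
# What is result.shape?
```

(5, 8)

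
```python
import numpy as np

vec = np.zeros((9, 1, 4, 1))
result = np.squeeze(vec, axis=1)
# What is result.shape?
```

(9, 4, 1)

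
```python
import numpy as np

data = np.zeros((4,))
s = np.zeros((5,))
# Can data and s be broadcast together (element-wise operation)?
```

No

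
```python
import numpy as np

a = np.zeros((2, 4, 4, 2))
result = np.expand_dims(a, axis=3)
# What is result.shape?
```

(2, 4, 4, 1, 2)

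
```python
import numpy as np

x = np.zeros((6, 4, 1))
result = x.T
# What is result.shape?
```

(1, 4, 6)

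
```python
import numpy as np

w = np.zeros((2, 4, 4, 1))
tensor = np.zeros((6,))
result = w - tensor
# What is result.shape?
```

(2, 4, 4, 6)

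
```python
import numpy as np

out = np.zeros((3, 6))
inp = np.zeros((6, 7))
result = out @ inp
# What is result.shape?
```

(3, 7)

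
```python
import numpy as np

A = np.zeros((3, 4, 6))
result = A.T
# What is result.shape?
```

(6, 4, 3)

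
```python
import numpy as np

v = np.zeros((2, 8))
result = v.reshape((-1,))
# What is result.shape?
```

(16,)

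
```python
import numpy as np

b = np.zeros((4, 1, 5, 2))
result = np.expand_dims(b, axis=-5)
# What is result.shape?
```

(1, 4, 1, 5, 2)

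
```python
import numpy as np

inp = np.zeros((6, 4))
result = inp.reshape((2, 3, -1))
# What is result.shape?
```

(2, 3, 4)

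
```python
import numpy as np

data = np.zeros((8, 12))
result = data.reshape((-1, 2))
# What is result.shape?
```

(48, 2)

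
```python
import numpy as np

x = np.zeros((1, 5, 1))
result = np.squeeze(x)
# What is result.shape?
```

(5,)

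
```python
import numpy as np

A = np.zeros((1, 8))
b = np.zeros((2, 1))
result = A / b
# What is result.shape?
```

(2, 8)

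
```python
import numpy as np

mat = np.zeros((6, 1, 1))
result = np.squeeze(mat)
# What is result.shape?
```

(6,)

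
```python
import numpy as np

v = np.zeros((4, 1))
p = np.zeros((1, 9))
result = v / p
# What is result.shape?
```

(4, 9)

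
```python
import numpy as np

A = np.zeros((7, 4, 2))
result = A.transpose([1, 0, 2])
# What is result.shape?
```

(4, 7, 2)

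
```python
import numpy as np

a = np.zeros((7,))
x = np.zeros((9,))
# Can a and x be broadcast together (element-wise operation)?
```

No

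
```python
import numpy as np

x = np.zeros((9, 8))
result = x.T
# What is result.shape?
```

(8, 9)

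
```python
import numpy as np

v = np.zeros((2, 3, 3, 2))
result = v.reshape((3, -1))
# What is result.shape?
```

(3, 12)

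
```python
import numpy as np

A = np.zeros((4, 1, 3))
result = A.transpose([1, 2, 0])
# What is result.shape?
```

(1, 3, 4)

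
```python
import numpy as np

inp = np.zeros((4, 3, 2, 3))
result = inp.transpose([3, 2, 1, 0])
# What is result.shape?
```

(3, 2, 3, 4)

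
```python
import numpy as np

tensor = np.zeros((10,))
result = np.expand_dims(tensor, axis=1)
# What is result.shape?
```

(10, 1)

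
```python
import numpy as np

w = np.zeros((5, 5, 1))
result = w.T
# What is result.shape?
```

(1, 5, 5)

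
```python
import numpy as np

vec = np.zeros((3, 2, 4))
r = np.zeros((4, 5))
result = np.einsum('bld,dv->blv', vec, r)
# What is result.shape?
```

(3, 2, 5)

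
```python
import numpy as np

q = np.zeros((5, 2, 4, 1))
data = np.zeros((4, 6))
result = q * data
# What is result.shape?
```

(5, 2, 4, 6)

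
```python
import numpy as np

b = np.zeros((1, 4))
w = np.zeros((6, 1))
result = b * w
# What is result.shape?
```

(6, 4)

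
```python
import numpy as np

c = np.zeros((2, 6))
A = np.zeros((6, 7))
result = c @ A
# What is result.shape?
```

(2, 7)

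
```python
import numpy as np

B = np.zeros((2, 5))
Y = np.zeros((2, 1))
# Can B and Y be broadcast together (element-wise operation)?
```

Yes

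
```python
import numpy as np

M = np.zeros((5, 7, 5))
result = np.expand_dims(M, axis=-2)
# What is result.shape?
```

(5, 7, 1, 5)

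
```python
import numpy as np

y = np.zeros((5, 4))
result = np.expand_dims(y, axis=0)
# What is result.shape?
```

(1, 5, 4)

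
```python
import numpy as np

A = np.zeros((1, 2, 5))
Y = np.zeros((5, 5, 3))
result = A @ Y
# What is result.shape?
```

(5, 2, 3)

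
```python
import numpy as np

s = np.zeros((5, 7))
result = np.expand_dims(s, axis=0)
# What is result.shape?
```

(1, 5, 7)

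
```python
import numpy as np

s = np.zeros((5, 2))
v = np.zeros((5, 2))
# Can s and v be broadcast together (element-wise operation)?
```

Yes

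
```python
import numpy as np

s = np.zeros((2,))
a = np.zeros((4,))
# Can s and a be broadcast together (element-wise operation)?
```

No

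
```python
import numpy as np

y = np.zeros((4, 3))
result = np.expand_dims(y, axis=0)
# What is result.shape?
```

(1, 4, 3)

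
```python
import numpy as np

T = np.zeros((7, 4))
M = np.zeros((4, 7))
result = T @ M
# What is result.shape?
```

(7, 7)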